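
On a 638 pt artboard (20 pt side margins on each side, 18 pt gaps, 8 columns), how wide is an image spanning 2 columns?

Inside the margins: 638 − 40 = 598 pt.
8 columns + 7 gaps: 8c + 7·18 = 598.
8c = 598 − 126 = 472, so c = 59 pt.
2 columns plus 1 gap: 118 + 18 = 136 pt.

136 pt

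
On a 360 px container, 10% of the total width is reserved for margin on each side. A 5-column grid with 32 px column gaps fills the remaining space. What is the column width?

Margins: 10% × 360 = 36 px each, so content = 360 − 72 = 288 px.
288 − 4·32 = 160; ÷5 gives c = 32 px.

32 px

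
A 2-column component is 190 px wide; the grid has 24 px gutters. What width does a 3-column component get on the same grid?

2 columns + 1 gutter: 2c + 1·24 = 190.
2c = 190 − 24 = 166, so c = 83 px.
3 columns plus 2 gutters: 249 + 48 = 297 px.

297 px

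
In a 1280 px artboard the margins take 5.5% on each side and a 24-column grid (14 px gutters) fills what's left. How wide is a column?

34.05 px

Each margin = 5.5% of 1280 = 70.4 px; content = 1280 − 2·70.4 = 1139.2 px.
24c + 23·14 = 1139.2 → 24c = 817.2 → c = 34.05 px.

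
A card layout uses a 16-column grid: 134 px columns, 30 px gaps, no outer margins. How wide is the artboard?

Total width: 16·134 + 15·30 = 2594 px.

2594 px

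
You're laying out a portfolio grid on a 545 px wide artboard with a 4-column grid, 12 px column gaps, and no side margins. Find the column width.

127.25 px

4c + 3·12 = 545 → 4c = 509 → c = 127.25 px.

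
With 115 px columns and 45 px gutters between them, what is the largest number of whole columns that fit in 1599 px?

10 columns: 10·115 + 9·45 = 1555 px ≤ 1599.
11 columns: 1715 px > 1599. So 10.

10 columns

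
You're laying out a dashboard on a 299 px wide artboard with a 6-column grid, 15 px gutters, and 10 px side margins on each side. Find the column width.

34 px

Take off 20 px of margins, leaving 279 px.
Subtracting 5 gutters of 15 leaves 204 for 6 columns, so c = 34 px.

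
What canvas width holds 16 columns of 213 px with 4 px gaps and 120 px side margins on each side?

3708 px

Total width: 2·120 + 16·213 + 15·4 = 3708 px.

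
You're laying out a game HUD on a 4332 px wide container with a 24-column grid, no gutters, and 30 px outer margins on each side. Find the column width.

Content width = 4332 − 2·30 = 4272 px.
With no gutters, each column is 4272/24 = 178 px.

178 px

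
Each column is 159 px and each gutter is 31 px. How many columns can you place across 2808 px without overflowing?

14 columns

Each extra column adds 159 + 31 = 190 px.
(2808 + 31) / 190 = 14.94, so 14 columns fit.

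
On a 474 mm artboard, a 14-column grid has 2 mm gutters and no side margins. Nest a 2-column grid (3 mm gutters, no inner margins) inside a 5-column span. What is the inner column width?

14 columns + 13 gutters: 14c + 13·2 = 474.
14c = 474 − 26 = 448, so c = 32 mm.
5 columns plus 4 gutters: 160 + 8 = 168 mm.
2 columns + 1 gutter: 2d + 1·3 = 168.
2d = 168 − 3 = 165, so d = 82.5 mm.

82.5 mm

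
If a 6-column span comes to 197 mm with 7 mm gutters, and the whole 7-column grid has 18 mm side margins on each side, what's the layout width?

267 mm

197 − 5·7 = 162; ÷6 gives c = 27 mm.
Layout = 2·18 + 7·27 + 6·7 = 36 + 189 + 42 = 267 mm.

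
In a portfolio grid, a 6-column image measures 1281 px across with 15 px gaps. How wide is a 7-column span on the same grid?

1497 px

1281 − 5·15 = 1206; ÷6 gives c = 201 px.
7-column span = 7·201 + 6·15 = 1497 px.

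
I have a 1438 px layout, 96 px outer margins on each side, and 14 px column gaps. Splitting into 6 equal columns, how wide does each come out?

Take off 192 px of margins, leaving 1246 px.
Subtracting 5 column gaps of 14 leaves 1176 for 6 columns, so c = 196 px.

196 px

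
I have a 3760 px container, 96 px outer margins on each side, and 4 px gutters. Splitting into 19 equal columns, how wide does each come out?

184 px

Content width = 3760 − 2·96 = 3568 px.
3568 − 18·4 = 3496; ÷19 gives c = 184 px.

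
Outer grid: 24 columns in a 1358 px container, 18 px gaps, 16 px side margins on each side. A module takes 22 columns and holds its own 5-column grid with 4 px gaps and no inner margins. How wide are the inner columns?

Subtract both margins: 1358 − 2·16 = 1326 px.
1326 − 23·18 = 912; ÷24 gives c = 38 px.
22-column span = 22·38 + 21·18 = 1214 px.
5d + 4·4 = 1214 → 5d = 1198 → d = 239.6 px.

239.6 px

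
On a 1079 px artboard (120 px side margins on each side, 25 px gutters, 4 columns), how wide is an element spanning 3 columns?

623 px

Subtract both margins: 1079 − 2·120 = 839 px.
Subtracting 3 gutters of 25 leaves 764 for 4 columns, so c = 191 px.
3-column span = 3·191 + 2·25 = 623 px.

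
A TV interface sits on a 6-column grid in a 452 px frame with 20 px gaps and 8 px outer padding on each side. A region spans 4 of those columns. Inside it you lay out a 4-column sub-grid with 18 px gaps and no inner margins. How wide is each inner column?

57.5 px

Subtract both margins: 452 − 2·8 = 436 px.
Subtracting 5 gaps of 20 leaves 336 for 6 columns, so c = 56 px.
4 columns plus 3 gaps: 224 + 60 = 284 px.
Subtracting 3 gaps of 18 leaves 230 for 4 columns, so d = 57.5 px.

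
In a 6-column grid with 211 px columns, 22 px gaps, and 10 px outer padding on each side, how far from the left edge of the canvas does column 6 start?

1175 px

Each column+gutter stride is 233 px; 5 of them past the 10 px margin is 10 + 1165 = 1175 px.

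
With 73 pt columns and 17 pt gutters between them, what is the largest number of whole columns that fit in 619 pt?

7 columns

k columns need k·73 + (k−1)·17 = k·90 − 17.
k·90 − 17 ≤ 619 → k ≤ 636 / 90 ≈ 7.07, so k = 7.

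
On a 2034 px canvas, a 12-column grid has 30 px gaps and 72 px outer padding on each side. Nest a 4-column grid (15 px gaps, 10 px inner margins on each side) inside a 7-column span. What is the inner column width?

256.25 px

Inside the margins: 2034 − 144 = 1890 px.
Subtracting 11 gaps of 30 leaves 1560 for 12 columns, so c = 130 px.
7-column span = 7·130 + 6·30 = 1090 px.
Inner content = 1090 − 2·10 = 1070 px.
1070 − 3·15 = 1025; ÷4 gives d = 256.25 px.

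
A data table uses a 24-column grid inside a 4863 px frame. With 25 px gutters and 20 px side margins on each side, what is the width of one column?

Content width = 4863 − 2·20 = 4823 px.
4823 − 23·25 = 4248; ÷24 gives c = 177 px.

177 px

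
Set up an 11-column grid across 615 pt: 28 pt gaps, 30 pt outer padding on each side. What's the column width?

Inside the margins: 615 − 60 = 555 pt.
Subtracting 10 gaps of 28 leaves 275 for 11 columns, so c = 25 pt.

25 pt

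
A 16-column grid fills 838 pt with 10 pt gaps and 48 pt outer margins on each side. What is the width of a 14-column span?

Content width = 838 − 2·48 = 742 pt.
16c + 15·10 = 742 → 16c = 592 → c = 37 pt.
14 columns plus 13 gaps: 518 + 130 = 648 pt.

648 pt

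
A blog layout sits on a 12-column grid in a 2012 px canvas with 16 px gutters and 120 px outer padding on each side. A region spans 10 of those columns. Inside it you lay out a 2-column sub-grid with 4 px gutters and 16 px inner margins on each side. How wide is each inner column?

719 px

Subtract both margins: 2012 − 2·120 = 1772 px.
1772 − 11·16 = 1596; ÷12 gives c = 133 px.
10 columns plus 9 gutters: 1330 + 144 = 1474 px.
Inner content = 1474 − 2·16 = 1442 px.
1442 − 1·4 = 1438; ÷2 gives d = 719 px.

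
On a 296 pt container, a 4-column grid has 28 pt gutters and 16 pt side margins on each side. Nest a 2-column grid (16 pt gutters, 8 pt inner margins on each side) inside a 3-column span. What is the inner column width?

Subtract both margins: 296 − 2·16 = 264 pt.
Subtracting 3 gutters of 28 leaves 180 for 4 columns, so c = 45 pt.
Span of 3: 3·45 + 2·28 = 135 + 56 = 191 pt.
Inner content = 191 − 2·8 = 175 pt.
Subtracting 1 gutter of 16 leaves 159 for 2 columns, so d = 79.5 pt.

79.5 pt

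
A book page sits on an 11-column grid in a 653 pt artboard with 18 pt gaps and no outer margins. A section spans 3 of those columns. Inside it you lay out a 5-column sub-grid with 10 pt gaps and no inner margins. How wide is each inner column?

25 pt

11c + 10·18 = 653 → 11c = 473 → c = 43 pt.
3-column span = 3·43 + 2·18 = 165 pt.
5 columns + 4 gaps: 5d + 4·10 = 165.
5d = 165 − 40 = 125, so d = 25 pt.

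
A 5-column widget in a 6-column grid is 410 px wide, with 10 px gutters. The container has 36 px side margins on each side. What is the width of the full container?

566 px

5c + 4·10 = 410 → 5c = 370 → c = 74 px.
Total width: 2·36 + 6·74 + 5·10 = 566 px.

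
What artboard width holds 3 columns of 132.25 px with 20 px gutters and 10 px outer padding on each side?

456.75 px

Total width: 2·10 + 3·132.25 + 2·20 = 456.75 px.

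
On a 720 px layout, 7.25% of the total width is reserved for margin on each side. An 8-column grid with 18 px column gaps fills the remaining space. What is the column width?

61.2 px

Each margin = 7.25% of 720 = 52.2 px; content = 720 − 2·52.2 = 615.6 px.
Subtracting 7 column gaps of 18 leaves 489.6 for 8 columns, so c = 61.2 px.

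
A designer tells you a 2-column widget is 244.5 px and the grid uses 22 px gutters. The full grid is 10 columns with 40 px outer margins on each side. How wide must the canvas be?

1390.5 px

244.5 − 1·22 = 222.5; ÷2 gives c = 111.25 px.
Canvas = 2·40 + 10·111.25 + 9·22 = 80 + 1112.5 + 198 = 1390.5 px.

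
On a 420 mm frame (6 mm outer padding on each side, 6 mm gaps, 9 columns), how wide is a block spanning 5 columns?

Content width = 420 − 2·6 = 408 mm.
408 − 8·6 = 360; ÷9 gives c = 40 mm.
5 columns plus 4 gaps: 200 + 24 = 224 mm.

224 mm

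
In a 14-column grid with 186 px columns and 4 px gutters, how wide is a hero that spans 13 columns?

Span of 13: 13·186 + 12·4 = 2418 + 48 = 2466 px.

2466 px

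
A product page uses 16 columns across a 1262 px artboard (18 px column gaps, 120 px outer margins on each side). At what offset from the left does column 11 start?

770 px

Take off 240 px of margins, leaving 1022 px.
16c + 15·18 = 1022 → 16c = 752 → c = 47 px.
Each column+gutter stride is 65 px; 10 of them past the 120 px margin is 120 + 650 = 770 px.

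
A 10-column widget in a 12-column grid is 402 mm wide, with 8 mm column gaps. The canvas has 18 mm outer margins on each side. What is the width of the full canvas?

520 mm

Subtracting 9 column gaps of 8 leaves 330 for 10 columns, so c = 33 mm.
Canvas = 2·18 + 12·33 + 11·8 = 36 + 396 + 88 = 520 mm.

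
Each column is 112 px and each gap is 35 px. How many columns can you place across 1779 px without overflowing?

Each extra column adds 112 + 35 = 147 px.
(1779 + 35) / 147 = 12.34, so 12 columns fit.

12 columns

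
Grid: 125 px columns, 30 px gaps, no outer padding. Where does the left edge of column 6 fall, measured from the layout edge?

No margin, so column 6 starts at 5·(column + gutter) = 5·155 = 775 px.

775 px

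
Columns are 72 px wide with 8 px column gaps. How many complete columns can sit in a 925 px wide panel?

11 columns

11 columns: 11·72 + 10·8 = 872 px ≤ 925.
12 columns: 952 px > 925. So 11.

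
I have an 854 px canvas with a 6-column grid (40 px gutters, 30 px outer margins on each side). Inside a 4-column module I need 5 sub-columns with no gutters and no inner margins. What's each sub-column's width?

Outer content = 854 − 2·30 = 794 px.
Subtracting 5 gutters of 40 leaves 594 for 6 columns, so c = 99 px.
4-column span = 4·99 + 3·40 = 516 px.
With no gutters, each column is 516/5 = 103.2 px.

103.2 px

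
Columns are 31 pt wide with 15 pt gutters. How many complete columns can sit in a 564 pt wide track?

k columns need k·31 + (k−1)·15 = k·46 − 15.
k·46 − 15 ≤ 564 → k ≤ 579 / 46 ≈ 12.59, so k = 12.

12 columns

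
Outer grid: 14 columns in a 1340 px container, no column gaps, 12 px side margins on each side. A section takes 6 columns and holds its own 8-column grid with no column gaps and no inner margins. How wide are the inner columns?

70.5 px

Outer content = 1340 − 2·12 = 1316 px.
1316 / 14 = 94 px per column.
6-column span = 6·94 = 564 px.
8d = 564 → d = 70.5 px.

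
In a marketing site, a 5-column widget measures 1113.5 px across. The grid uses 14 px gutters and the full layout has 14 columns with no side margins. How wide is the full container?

1113.5 − 4·14 = 1057.5; ÷5 gives c = 211.5 px.
Summing: 2961 + 182 = 3143 px.

3143 px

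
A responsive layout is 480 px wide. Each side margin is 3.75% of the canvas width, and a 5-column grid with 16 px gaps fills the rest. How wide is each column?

480 × (1 − 2·3.75%) = 480 × 92.5% = 444 px for the columns.
Subtracting 4 gaps of 16 leaves 380 for 5 columns, so c = 76 px.

76 px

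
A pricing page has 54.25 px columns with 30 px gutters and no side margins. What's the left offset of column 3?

168.5 px

No margin, so column 3 starts at 2·(column + gutter) = 2·84.25 = 168.5 px.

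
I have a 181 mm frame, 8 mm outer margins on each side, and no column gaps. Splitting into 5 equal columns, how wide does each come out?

33 mm

Content width = 181 − 2·8 = 165 mm.
165 / 5 = 33 mm per column.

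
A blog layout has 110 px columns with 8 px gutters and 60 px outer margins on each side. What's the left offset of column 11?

Each column+gutter stride is 118 px; 10 of them past the 60 px margin is 60 + 1180 = 1240 px.

1240 px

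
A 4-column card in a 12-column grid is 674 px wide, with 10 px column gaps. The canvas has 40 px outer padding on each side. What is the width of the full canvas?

2122 px

674 − 3·10 = 644; ÷4 gives c = 161 px.
Canvas = 2·40 + 12·161 + 11·10 = 80 + 1932 + 110 = 2122 px.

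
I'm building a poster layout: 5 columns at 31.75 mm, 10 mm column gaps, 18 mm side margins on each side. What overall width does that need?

Total width: 2·18 + 5·31.75 + 4·10 = 234.75 mm.

234.75 mm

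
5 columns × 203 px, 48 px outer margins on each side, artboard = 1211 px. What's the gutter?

Content width = 1211 − 2·48 = 1115 px.
Columns use 1015 px, leaving 100 px across 4 gutters = 25 px each.

25 px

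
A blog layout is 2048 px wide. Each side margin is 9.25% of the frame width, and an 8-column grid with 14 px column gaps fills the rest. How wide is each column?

2048 × (1 − 2·9.25%) = 2048 × 81.5% = 1669.12 px for the columns.
Subtracting 7 column gaps of 14 leaves 1571.12 for 8 columns, so c = 196.39 px.

196.39 px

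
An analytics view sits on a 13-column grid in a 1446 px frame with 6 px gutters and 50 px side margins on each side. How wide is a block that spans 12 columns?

1242 px

Inside the margins: 1446 − 100 = 1346 px.
13 columns + 12 gutters: 13c + 12·6 = 1346.
13c = 1346 − 72 = 1274, so c = 98 px.
Span of 12: 12·98 + 11·6 = 1176 + 66 = 1242 px.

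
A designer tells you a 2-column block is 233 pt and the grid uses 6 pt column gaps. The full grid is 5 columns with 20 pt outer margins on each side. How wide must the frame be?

631.5 pt

Subtracting 1 column gap of 6 leaves 227 for 2 columns, so c = 113.5 pt.
Frame = 2·20 + 5·113.5 + 4·6 = 40 + 567.5 + 24 = 631.5 pt.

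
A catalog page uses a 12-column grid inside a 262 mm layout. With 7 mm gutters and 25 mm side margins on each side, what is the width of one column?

Inside the margins: 262 − 50 = 212 mm.
12c + 11·7 = 212 → 12c = 135 → c = 11.25 mm.

11.25 mm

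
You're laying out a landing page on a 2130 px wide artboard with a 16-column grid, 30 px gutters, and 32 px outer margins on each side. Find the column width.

Subtract both margins: 2130 − 2·32 = 2066 px.
16c + 15·30 = 2066 → 16c = 1616 → c = 101 px.

101 px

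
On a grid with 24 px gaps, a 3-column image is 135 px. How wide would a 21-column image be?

135 − 2·24 = 87; ÷3 gives c = 29 px.
Span of 21: 21·29 + 20·24 = 609 + 480 = 1089 px.

1089 px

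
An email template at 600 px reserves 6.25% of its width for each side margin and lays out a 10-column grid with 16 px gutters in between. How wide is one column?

38.1 px

600 × (1 − 2·6.25%) = 600 × 87.5% = 525 px for the columns.
10 columns + 9 gutters: 10c + 9·16 = 525.
10c = 525 − 144 = 381, so c = 38.1 px.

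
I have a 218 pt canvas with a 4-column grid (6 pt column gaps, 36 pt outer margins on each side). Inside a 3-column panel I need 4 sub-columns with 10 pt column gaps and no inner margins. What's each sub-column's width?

19.5 pt

Take off 72 pt of margins, leaving 146 pt.
4 columns + 3 column gaps: 4c + 3·6 = 146.
4c = 146 − 18 = 128, so c = 32 pt.
3-column span = 3·32 + 2·6 = 108 pt.
108 − 3·10 = 78; ÷4 gives d = 19.5 pt.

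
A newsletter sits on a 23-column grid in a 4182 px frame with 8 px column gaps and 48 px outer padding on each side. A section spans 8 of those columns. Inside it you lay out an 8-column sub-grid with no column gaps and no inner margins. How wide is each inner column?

177 px

Take off 96 px of margins, leaving 4086 px.
Subtracting 22 column gaps of 8 leaves 3910 for 23 columns, so c = 170 px.
8-column span = 8·170 + 7·8 = 1416 px.
With no column gaps, each column is 1416/8 = 177 px.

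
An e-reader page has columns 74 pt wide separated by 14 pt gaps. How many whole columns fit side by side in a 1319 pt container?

15 columns

k columns need k·74 + (k−1)·14 = k·88 − 14.
k·88 − 14 ≤ 1319 → k ≤ 1333 / 88 ≈ 15.15, so k = 15.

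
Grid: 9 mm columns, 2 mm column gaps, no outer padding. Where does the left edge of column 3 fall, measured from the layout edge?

22 mm

Before column 3: 2 columns + 2 column gaps.
Offset = 2·(9 + 2) = 2·11 = 22 mm.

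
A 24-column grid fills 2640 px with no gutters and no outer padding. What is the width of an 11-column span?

With no gutters, each column is 2640/24 = 110 px.
11-column span = 11·110 = 1210 px.

1210 px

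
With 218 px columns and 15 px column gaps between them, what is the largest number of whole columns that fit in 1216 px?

k columns need k·218 + (k−1)·15 = k·233 − 15.
k·233 − 15 ≤ 1216 → k ≤ 1231 / 233 ≈ 5.28, so k = 5.

5 columns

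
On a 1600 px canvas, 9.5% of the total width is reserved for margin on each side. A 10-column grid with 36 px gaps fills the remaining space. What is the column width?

Each margin = 9.5% of 1600 = 152 px; content = 1600 − 2·152 = 1296 px.
10 columns + 9 gaps: 10c + 9·36 = 1296.
10c = 1296 − 324 = 972, so c = 97.2 px.

97.2 px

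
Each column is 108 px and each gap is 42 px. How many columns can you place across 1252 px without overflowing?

k columns need k·108 + (k−1)·42 = k·150 − 42.
k·150 − 42 ≤ 1252 → k ≤ 1294 / 150 ≈ 8.63, so k = 8.

8 columns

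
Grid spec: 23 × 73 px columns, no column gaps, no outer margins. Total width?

1679 px

Summing: 1679 = 1679 px.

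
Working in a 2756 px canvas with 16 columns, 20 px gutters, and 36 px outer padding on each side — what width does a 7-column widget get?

1163 px

Content width = 2756 − 2·36 = 2684 px.
2684 − 15·20 = 2384; ÷16 gives c = 149 px.
7-column span = 7·149 + 6·20 = 1163 px.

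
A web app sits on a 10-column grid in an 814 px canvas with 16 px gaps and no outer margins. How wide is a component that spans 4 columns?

10c + 9·16 = 814 → 10c = 670 → c = 67 px.
Span of 4: 4·67 + 3·16 = 268 + 48 = 316 px.

316 px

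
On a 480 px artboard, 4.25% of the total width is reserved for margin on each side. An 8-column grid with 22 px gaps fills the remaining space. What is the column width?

35.65 px

Each margin = 4.25% of 480 = 20.4 px; content = 480 − 2·20.4 = 439.2 px.
8 columns + 7 gaps: 8c + 7·22 = 439.2.
8c = 439.2 − 154 = 285.2, so c = 35.65 px.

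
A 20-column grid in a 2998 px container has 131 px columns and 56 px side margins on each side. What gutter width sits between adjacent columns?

14 px

Subtract both margins: 2998 − 2·56 = 2886 px.
20·131 + 19g = 2886 → 19g = 266 → g = 14 px.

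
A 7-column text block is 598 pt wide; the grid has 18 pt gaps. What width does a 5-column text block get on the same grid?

7 columns + 6 gaps: 7c + 6·18 = 598.
7c = 598 − 108 = 490, so c = 70 pt.
5-column span = 5·70 + 4·18 = 422 pt.

422 pt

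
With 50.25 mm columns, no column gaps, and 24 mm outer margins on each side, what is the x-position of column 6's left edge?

275.25 mm

Each column+gutter stride is 50.25 mm; 5 of them past the 24 mm margin is 24 + 251.25 = 275.25 mm.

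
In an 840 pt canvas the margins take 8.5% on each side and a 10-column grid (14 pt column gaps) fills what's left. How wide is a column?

57.12 pt

Margins: 8.5% × 840 = 71.4 pt each, so content = 840 − 142.8 = 697.2 pt.
Subtracting 9 column gaps of 14 leaves 571.2 for 10 columns, so c = 57.12 pt.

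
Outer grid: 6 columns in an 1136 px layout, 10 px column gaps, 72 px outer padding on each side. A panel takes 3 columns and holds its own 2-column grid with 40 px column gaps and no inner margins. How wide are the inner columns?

225.5 px

Take off 144 px of margins, leaving 992 px.
Subtracting 5 column gaps of 10 leaves 942 for 6 columns, so c = 157 px.
3 columns plus 2 column gaps: 471 + 20 = 491 px.
2d + 1·40 = 491 → 2d = 451 → d = 225.5 px.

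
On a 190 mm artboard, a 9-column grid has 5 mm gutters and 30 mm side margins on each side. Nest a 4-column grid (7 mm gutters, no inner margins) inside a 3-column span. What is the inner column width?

Outer content = 190 − 2·30 = 130 mm.
9c + 8·5 = 130 → 9c = 90 → c = 10 mm.
Span of 3: 3·10 + 2·5 = 30 + 10 = 40 mm.
40 − 3·7 = 19; ÷4 gives d = 4.75 mm.

4.75 mm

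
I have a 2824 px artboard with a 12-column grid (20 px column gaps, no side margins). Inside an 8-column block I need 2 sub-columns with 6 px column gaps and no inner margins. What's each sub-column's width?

12 columns + 11 column gaps: 12c + 11·20 = 2824.
12c = 2824 − 220 = 2604, so c = 217 px.
8 columns plus 7 column gaps: 1736 + 140 = 1876 px.
Subtracting 1 column gap of 6 leaves 1870 for 2 columns, so d = 935 px.

935 px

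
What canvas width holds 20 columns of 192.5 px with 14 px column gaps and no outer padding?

4116 px

Summing: 3850 + 266 = 4116 px.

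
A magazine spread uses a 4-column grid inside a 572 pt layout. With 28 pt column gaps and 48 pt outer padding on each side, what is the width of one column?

98 pt

Content width = 572 − 2·48 = 476 pt.
Subtracting 3 column gaps of 28 leaves 392 for 4 columns, so c = 98 pt.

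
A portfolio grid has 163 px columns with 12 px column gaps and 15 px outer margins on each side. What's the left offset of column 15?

2465 px

Before column 15: the margin + 14 columns + 14 column gaps.
Offset = 15 + 14·(163 + 12) = 15 + 2450 = 2465 px.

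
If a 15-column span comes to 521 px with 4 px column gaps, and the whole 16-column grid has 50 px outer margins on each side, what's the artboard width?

15 columns + 14 column gaps: 15c + 14·4 = 521.
15c = 521 − 56 = 465, so c = 31 px.
Artboard = 2·50 + 16·31 + 15·4 = 100 + 496 + 60 = 656 px.

656 px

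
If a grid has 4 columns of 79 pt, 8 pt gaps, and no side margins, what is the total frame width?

Frame = 4·79 + 3·8 = 316 + 24 = 340 pt.

340 pt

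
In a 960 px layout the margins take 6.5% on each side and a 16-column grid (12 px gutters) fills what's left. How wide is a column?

40.95 px

Each margin = 6.5% of 960 = 62.4 px; content = 960 − 2·62.4 = 835.2 px.
Subtracting 15 gutters of 12 leaves 655.2 for 16 columns, so c = 40.95 px.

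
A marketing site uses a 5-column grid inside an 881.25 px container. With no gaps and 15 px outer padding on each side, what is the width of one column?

Content width = 881.25 − 2·15 = 851.25 px.
With no gaps, each column is 851.25/5 = 170.25 px.

170.25 px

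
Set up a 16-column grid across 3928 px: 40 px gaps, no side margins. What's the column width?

Subtracting 15 gaps of 40 leaves 3328 for 16 columns, so c = 208 px.

208 px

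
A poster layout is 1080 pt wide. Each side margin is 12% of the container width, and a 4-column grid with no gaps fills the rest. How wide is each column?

Each margin = 12% of 1080 = 129.6 pt; content = 1080 − 2·129.6 = 820.8 pt.
With no gaps, each column is 820.8/4 = 205.2 pt.

205.2 pt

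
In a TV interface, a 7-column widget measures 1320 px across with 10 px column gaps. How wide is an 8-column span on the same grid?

Subtracting 6 column gaps of 10 leaves 1260 for 7 columns, so c = 180 px.
Span of 8: 8·180 + 7·10 = 1440 + 70 = 1510 px.

1510 px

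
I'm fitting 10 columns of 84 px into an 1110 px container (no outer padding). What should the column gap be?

10 columns take 10·84 = 840 px; remaining 270 splits into 9 column gaps.
g = 270 / 9 = 30 px.

30 px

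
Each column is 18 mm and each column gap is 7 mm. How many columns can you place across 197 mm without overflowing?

Each extra column adds 18 + 7 = 25 mm.
(197 + 7) / 25 = 8.16, so 8 columns fit.

8 columns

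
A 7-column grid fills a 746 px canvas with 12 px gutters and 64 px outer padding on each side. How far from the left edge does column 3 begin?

244 px

Subtract both margins: 746 − 2·64 = 618 px.
Subtracting 6 gutters of 12 leaves 546 for 7 columns, so c = 78 px.
Each column+gutter stride is 90 px; 2 of them past the 64 px margin is 64 + 180 = 244 px.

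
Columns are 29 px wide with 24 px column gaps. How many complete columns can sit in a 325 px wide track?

6 columns

6 columns: 6·29 + 5·24 = 294 px ≤ 325.
7 columns: 347 px > 325. So 6.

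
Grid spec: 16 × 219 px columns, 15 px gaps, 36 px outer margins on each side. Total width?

3801 px

Total width: 2·36 + 16·219 + 15·15 = 3801 px.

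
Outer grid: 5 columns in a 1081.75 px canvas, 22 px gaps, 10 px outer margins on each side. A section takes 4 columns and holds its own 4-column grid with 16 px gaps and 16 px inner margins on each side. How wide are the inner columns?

191.25 px

Subtract both margins: 1081.75 − 2·10 = 1061.75 px.
5 columns + 4 gaps: 5c + 4·22 = 1061.75.
5c = 1061.75 − 88 = 973.75, so c = 194.75 px.
4-column span = 4·194.75 + 3·22 = 845 px.
Inner content = 845 − 2·16 = 813 px.
4 columns + 3 gaps: 4d + 3·16 = 813.
4d = 813 − 48 = 765, so d = 191.25 px.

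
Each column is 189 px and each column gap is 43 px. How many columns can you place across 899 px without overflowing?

4 columns

Each extra column adds 189 + 43 = 232 px.
(899 + 43) / 232 = 4.06, so 4 columns fit.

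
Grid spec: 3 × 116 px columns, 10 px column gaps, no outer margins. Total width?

368 px

Total width: 3·116 + 2·10 = 368 px.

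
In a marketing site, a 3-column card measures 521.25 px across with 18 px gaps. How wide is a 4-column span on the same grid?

701 px

521.25 − 2·18 = 485.25; ÷3 gives c = 161.75 px.
Span of 4: 4·161.75 + 3·18 = 647 + 54 = 701 px.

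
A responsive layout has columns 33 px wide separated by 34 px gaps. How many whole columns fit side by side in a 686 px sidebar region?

Each extra column adds 33 + 34 = 67 px.
(686 + 34) / 67 = 10.75, so 10 columns fit.

10 columns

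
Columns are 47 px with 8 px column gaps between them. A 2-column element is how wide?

Span of 2: 2·47 + 1·8 = 94 + 8 = 102 px.

102 px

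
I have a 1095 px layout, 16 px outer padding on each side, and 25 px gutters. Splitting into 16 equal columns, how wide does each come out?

Inside the margins: 1095 − 32 = 1063 px.
1063 − 15·25 = 688; ÷16 gives c = 43 px.

43 px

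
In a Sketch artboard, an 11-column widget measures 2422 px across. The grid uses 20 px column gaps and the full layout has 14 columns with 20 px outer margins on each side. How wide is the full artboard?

11 columns + 10 column gaps: 11c + 10·20 = 2422.
11c = 2422 − 200 = 2222, so c = 202 px.
Adding margins, columns and gutters: 40 + 2828 + 260 = 3128 px.

3128 px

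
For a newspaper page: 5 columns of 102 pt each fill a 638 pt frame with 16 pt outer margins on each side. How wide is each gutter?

Inside the margins: 638 − 32 = 606 pt.
Columns use 510 pt, leaving 96 pt across 4 gutters = 24 pt each.

24 pt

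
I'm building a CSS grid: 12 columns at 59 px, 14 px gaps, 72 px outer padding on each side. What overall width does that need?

1006 px

Artboard = 2·72 + 12·59 + 11·14 = 144 + 708 + 154 = 1006 px.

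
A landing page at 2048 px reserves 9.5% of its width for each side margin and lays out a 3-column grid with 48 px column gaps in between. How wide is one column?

520.96 px

2048 × (1 − 2·9.5%) = 2048 × 81% = 1658.88 px for the columns.
1658.88 − 2·48 = 1562.88; ÷3 gives c = 520.96 px.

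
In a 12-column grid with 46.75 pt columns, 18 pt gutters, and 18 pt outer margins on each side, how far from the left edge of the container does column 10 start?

600.75 pt

Before column 10: the margin + 9 columns + 9 gutters.
Offset = 18 + 9·(46.75 + 18) = 18 + 582.75 = 600.75 pt.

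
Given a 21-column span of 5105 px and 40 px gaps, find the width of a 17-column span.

4125 px

5105 − 20·40 = 4305; ÷21 gives c = 205 px.
17 columns plus 16 gaps: 3485 + 640 = 4125 px.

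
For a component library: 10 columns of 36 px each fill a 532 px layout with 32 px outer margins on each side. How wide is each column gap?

12 px

Take off 64 px of margins, leaving 468 px.
Columns use 360 px, leaving 108 px across 9 column gaps = 12 px each.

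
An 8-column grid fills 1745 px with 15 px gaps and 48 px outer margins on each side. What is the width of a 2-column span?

Take off 96 px of margins, leaving 1649 px.
8c + 7·15 = 1649 → 8c = 1544 → c = 193 px.
2-column span = 2·193 + 1·15 = 401 px.

401 px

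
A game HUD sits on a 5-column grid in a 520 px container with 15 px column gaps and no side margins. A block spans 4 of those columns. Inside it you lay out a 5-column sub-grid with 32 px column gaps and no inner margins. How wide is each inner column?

5 columns + 4 column gaps: 5c + 4·15 = 520.
5c = 520 − 60 = 460, so c = 92 px.
4-column span = 4·92 + 3·15 = 413 px.
5 columns + 4 column gaps: 5d + 4·32 = 413.
5d = 413 − 128 = 285, so d = 57 px.

57 px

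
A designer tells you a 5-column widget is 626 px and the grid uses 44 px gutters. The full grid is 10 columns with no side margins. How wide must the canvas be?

5 columns + 4 gutters: 5c + 4·44 = 626.
5c = 626 − 176 = 450, so c = 90 px.
Total width: 10·90 + 9·44 = 1296 px.

1296 px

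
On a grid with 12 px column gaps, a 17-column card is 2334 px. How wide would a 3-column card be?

402 px

17 columns + 16 column gaps: 17c + 16·12 = 2334.
17c = 2334 − 192 = 2142, so c = 126 px.
3 columns plus 2 column gaps: 378 + 24 = 402 px.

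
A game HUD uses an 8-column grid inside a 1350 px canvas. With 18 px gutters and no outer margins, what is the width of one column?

153 px

8 columns + 7 gutters: 8c + 7·18 = 1350.
8c = 1350 − 126 = 1224, so c = 153 px.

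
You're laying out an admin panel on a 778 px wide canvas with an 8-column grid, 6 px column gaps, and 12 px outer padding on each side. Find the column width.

Take off 24 px of margins, leaving 754 px.
8c + 7·6 = 754 → 8c = 712 → c = 89 px.

89 px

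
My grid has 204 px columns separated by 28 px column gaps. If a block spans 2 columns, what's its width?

2 columns plus 1 column gap: 408 + 28 = 436 px.

436 px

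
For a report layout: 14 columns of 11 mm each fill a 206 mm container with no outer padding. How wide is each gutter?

4 mm

Columns use 154 mm, leaving 52 mm across 13 gutters = 4 mm each.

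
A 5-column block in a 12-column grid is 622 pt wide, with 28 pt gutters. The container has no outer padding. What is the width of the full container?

622 − 4·28 = 510; ÷5 gives c = 102 pt.
Total width: 12·102 + 11·28 = 1532 pt.

1532 pt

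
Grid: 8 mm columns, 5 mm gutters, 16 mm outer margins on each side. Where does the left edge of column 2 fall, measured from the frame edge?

Before column 2: the margin + 1 column + 1 gutter.
Offset = 16 + 1·(8 + 5) = 16 + 13 = 29 mm.

29 mm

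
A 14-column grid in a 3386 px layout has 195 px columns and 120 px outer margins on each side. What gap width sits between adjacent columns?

32 px

Take off 240 px of margins, leaving 3146 px.
Columns use 2730 px, leaving 416 px across 13 gaps = 32 px each.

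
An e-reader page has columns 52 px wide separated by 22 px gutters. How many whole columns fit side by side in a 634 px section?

8 columns

Each extra column adds 52 + 22 = 74 px.
(634 + 22) / 74 = 8.86, so 8 columns fit.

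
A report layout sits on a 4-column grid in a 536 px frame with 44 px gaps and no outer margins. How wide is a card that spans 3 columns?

536 − 3·44 = 404; ÷4 gives c = 101 px.
3-column span = 3·101 + 2·44 = 391 px.

391 px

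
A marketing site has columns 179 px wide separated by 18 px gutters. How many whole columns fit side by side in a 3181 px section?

16 columns: 16·179 + 15·18 = 3134 px ≤ 3181.
17 columns: 3331 px > 3181. So 16.

16 columns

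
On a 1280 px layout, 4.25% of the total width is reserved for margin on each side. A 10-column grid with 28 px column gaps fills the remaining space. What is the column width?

Each margin = 4.25% of 1280 = 54.4 px; content = 1280 − 2·54.4 = 1171.2 px.
Subtracting 9 column gaps of 28 leaves 919.2 for 10 columns, so c = 91.92 px.

91.92 px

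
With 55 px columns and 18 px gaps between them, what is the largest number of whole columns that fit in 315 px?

4 columns

4 columns: 4·55 + 3·18 = 274 px ≤ 315.
5 columns: 347 px > 315. So 4.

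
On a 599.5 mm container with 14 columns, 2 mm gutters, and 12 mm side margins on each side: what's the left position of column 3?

Take off 24 mm of margins, leaving 575.5 mm.
Subtracting 13 gutters of 2 leaves 549.5 for 14 columns, so c = 39.25 mm.
Each column+gutter stride is 41.25 mm; 2 of them past the 12 mm margin is 12 + 82.5 = 94.5 mm.

94.5 mm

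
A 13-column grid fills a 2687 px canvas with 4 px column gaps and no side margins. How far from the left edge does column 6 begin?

13c + 12·4 = 2687 → 13c = 2639 → c = 203 px.
Before column 6: 5 columns + 5 column gaps.
Offset = 5·(203 + 4) = 5·207 = 1035 px.

1035 px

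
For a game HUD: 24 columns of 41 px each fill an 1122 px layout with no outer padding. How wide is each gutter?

Columns use 984 px, leaving 138 px across 23 gutters = 6 px each.

6 px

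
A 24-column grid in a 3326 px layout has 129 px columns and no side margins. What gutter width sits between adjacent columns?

10 px

Columns use 3096 px, leaving 230 px across 23 gutters = 10 px each.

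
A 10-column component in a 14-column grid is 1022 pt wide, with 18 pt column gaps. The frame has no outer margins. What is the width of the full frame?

1438 pt

1022 − 9·18 = 860; ÷10 gives c = 86 pt.
Summing: 1204 + 234 = 1438 pt.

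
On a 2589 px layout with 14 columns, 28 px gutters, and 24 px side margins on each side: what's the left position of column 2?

Take off 48 px of margins, leaving 2541 px.
14c + 13·28 = 2541 → 14c = 2177 → c = 155.5 px.
Column 2 starts at margin + 1·(column + gutter) = 24 + 1·183.5 = 207.5 px.

207.5 px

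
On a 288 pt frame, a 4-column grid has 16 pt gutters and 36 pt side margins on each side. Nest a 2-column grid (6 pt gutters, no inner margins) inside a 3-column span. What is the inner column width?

Take off 72 pt of margins, leaving 216 pt.
4c + 3·16 = 216 → 4c = 168 → c = 42 pt.
3 columns plus 2 gutters: 126 + 32 = 158 pt.
Subtracting 1 gutter of 6 leaves 152 for 2 columns, so d = 76 pt.

76 pt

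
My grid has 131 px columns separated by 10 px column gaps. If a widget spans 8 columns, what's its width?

1118 px

8-column span = 8·131 + 7·10 = 1118 px.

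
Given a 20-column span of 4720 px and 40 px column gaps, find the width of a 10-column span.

20c + 19·40 = 4720 → 20c = 3960 → c = 198 px.
10 columns plus 9 column gaps: 1980 + 360 = 2340 px.

2340 px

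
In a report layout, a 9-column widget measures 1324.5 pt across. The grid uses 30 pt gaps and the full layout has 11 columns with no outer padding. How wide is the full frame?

1625.5 pt

Subtracting 8 gaps of 30 leaves 1084.5 for 9 columns, so c = 120.5 pt.
Summing: 1325.5 + 300 = 1625.5 pt.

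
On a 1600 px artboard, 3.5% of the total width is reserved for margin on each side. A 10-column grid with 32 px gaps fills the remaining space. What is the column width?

1600 × (1 − 2·3.5%) = 1600 × 93% = 1488 px for the columns.
Subtracting 9 gaps of 32 leaves 1200 for 10 columns, so c = 120 px.

120 px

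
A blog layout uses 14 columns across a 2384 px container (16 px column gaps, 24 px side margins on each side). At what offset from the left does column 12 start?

1872 px

Inside the margins: 2384 − 48 = 2336 px.
14c + 13·16 = 2336 → 14c = 2128 → c = 152 px.
Each column+gutter stride is 168 px; 11 of them past the 24 px margin is 24 + 1848 = 1872 px.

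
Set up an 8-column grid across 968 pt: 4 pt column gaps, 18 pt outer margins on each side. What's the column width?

Subtract both margins: 968 − 2·18 = 932 pt.
932 − 7·4 = 904; ÷8 gives c = 113 pt.

113 pt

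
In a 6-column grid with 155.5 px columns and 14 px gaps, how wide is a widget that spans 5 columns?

5-column span = 5·155.5 + 4·14 = 833.5 px.

833.5 px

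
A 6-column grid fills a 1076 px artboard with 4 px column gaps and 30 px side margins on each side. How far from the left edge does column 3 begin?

370 px

Take off 60 px of margins, leaving 1016 px.
6 columns + 5 column gaps: 6c + 5·4 = 1016.
6c = 1016 − 20 = 996, so c = 166 px.
Each column+gutter stride is 170 px; 2 of them past the 30 px margin is 30 + 340 = 370 px.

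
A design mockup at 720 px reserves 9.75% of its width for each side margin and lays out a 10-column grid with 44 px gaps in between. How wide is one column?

18.36 px

720 × (1 − 2·9.75%) = 720 × 80.5% = 579.6 px for the columns.
Subtracting 9 gaps of 44 leaves 183.6 for 10 columns, so c = 18.36 px.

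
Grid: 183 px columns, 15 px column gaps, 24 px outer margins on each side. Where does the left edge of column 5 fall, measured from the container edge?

Column 5 starts at margin + 4·(column + gutter) = 24 + 4·198 = 816 px.

816 px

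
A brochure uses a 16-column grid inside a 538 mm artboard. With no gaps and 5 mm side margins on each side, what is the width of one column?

33 mm

Inside the margins: 538 − 10 = 528 mm.
With no gaps, each column is 528/16 = 33 mm.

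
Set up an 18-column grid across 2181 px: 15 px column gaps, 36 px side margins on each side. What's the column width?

Inside the margins: 2181 − 72 = 2109 px.
2109 − 17·15 = 1854; ÷18 gives c = 103 px.

103 px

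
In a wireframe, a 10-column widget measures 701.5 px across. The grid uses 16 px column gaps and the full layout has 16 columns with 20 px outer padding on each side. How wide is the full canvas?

10c + 9·16 = 701.5 → 10c = 557.5 → c = 55.75 px.
Canvas = 2·20 + 16·55.75 + 15·16 = 40 + 892 + 240 = 1172 px.

1172 px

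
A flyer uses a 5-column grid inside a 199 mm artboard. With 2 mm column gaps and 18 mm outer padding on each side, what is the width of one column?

Content width = 199 − 2·18 = 163 mm.
163 − 4·2 = 155; ÷5 gives c = 31 mm.

31 mm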